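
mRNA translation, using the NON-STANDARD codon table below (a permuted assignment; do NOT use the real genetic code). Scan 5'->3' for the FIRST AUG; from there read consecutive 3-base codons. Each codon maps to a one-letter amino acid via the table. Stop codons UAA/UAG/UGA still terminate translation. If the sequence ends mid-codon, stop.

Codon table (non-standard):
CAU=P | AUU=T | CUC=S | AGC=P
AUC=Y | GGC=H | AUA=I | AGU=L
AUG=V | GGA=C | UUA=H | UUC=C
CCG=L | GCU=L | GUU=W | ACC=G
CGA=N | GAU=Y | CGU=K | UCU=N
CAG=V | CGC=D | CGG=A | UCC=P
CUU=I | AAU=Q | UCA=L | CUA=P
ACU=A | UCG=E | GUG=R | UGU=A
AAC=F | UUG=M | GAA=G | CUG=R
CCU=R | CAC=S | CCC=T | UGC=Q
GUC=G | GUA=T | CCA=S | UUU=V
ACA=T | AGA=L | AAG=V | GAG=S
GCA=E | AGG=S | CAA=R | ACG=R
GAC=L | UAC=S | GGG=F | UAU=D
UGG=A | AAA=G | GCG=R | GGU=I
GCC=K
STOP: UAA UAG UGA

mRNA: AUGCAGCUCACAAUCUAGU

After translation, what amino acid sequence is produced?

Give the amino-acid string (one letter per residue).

start AUG at pos 0
pos 0: AUG -> V; peptide=V
pos 3: CAG -> V; peptide=VV
pos 6: CUC -> S; peptide=VVS
pos 9: ACA -> T; peptide=VVST
pos 12: AUC -> Y; peptide=VVSTY
pos 15: UAG -> STOP

Answer: VVSTY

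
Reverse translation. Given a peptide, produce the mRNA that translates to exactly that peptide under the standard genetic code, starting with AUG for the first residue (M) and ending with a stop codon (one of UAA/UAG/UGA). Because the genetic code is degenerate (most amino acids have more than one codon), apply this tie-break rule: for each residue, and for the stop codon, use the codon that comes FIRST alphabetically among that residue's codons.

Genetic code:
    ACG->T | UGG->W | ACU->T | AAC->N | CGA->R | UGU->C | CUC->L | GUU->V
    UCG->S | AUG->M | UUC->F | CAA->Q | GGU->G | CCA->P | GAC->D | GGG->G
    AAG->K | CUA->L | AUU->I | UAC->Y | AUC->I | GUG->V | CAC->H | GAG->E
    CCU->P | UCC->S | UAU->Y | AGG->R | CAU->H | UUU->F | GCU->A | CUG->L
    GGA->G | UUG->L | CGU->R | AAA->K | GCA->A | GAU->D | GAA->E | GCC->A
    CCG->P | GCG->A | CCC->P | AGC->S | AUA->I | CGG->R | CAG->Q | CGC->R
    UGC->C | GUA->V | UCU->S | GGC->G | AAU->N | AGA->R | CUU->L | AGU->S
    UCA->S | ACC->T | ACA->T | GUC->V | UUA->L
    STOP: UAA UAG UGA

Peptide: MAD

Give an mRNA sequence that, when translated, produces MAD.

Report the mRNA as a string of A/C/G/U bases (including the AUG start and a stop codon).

Answer: mRNA: AUGGCAGACUAA

Derivation:
residue 1: M -> AUG (start codon)
residue 2: A codons sorted = GCA,GCC,GCG,GCU -> pick first = GCA
residue 3: D codons sorted = GAC,GAU -> pick first = GAC
terminator: stop codons sorted = UAA,UAG,UGA -> pick first = UAA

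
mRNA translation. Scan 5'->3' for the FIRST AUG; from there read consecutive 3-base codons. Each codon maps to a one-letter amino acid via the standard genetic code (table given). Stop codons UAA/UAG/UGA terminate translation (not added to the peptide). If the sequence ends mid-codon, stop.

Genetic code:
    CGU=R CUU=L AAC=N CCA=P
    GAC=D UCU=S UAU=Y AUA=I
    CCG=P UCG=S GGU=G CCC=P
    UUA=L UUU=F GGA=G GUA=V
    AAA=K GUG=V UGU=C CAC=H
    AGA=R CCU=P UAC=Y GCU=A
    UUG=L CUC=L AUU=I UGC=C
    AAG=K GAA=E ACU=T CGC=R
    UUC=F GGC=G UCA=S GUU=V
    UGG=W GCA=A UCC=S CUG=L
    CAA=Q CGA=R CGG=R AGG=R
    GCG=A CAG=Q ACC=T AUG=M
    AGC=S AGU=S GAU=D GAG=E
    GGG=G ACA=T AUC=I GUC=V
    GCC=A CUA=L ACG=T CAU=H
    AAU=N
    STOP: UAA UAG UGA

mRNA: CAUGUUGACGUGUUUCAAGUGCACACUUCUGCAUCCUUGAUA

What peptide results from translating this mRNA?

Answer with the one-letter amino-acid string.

start AUG at pos 1
pos 1: AUG -> M; peptide=M
pos 4: UUG -> L; peptide=ML
pos 7: ACG -> T; peptide=MLT
pos 10: UGU -> C; peptide=MLTC
pos 13: UUC -> F; peptide=MLTCF
pos 16: AAG -> K; peptide=MLTCFK
pos 19: UGC -> C; peptide=MLTCFKC
pos 22: ACA -> T; peptide=MLTCFKCT
pos 25: CUU -> L; peptide=MLTCFKCTL
pos 28: CUG -> L; peptide=MLTCFKCTLL
pos 31: CAU -> H; peptide=MLTCFKCTLLH
pos 34: CCU -> P; peptide=MLTCFKCTLLHP
pos 37: UGA -> STOP

Answer: MLTCFKCTLLHP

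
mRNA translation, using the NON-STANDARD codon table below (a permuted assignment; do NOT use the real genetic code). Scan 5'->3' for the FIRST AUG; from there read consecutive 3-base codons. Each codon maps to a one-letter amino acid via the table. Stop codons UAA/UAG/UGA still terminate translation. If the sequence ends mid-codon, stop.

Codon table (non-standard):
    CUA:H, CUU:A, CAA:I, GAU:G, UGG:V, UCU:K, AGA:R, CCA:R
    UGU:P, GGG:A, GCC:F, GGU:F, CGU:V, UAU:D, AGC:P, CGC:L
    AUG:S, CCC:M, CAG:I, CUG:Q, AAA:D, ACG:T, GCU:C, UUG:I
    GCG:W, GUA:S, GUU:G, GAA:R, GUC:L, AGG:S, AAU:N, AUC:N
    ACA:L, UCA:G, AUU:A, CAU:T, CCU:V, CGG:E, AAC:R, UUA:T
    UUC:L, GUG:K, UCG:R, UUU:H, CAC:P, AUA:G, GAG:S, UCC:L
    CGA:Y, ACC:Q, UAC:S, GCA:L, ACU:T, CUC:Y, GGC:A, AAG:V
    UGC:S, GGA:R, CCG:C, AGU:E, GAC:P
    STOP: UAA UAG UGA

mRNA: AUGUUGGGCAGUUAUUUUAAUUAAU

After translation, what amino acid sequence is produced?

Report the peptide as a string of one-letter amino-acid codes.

start AUG at pos 0
pos 0: AUG -> S; peptide=S
pos 3: UUG -> I; peptide=SI
pos 6: GGC -> A; peptide=SIA
pos 9: AGU -> E; peptide=SIAE
pos 12: UAU -> D; peptide=SIAED
pos 15: UUU -> H; peptide=SIAEDH
pos 18: AAU -> N; peptide=SIAEDHN
pos 21: UAA -> STOP

Answer: SIAEDHN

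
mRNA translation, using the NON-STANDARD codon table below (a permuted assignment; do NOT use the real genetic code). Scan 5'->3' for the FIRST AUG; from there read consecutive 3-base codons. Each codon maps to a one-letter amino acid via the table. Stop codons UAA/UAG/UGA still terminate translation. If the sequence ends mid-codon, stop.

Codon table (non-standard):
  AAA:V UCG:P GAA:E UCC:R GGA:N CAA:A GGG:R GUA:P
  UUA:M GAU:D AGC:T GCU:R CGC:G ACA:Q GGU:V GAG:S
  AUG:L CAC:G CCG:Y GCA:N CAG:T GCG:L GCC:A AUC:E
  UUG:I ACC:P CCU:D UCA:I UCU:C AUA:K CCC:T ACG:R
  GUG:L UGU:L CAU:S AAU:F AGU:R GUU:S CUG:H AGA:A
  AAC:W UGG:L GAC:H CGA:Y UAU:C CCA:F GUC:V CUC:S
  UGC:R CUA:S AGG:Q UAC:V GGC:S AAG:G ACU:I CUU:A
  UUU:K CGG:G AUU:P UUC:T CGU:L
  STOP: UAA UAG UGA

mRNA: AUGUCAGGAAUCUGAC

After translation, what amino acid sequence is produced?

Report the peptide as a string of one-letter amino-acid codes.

Answer: LINE

Derivation:
start AUG at pos 0
pos 0: AUG -> L; peptide=L
pos 3: UCA -> I; peptide=LI
pos 6: GGA -> N; peptide=LIN
pos 9: AUC -> E; peptide=LINE
pos 12: UGA -> STOP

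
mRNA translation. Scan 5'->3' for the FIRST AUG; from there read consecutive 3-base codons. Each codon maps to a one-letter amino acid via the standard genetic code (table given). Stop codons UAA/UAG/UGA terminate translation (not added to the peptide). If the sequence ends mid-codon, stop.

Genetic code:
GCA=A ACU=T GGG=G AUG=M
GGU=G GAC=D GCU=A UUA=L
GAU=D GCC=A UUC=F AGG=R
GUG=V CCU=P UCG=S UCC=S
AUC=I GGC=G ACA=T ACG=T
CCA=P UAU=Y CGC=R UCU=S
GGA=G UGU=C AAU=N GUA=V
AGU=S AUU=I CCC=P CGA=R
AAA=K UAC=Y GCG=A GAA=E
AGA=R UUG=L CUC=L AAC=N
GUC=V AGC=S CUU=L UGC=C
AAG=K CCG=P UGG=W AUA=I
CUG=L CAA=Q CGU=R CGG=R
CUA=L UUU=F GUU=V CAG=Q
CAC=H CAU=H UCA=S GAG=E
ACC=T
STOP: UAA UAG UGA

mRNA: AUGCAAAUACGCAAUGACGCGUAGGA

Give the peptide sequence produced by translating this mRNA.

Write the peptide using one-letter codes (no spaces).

Answer: MQIRNDA

Derivation:
start AUG at pos 0
pos 0: AUG -> M; peptide=M
pos 3: CAA -> Q; peptide=MQ
pos 6: AUA -> I; peptide=MQI
pos 9: CGC -> R; peptide=MQIR
pos 12: AAU -> N; peptide=MQIRN
pos 15: GAC -> D; peptide=MQIRND
pos 18: GCG -> A; peptide=MQIRNDA
pos 21: UAG -> STOP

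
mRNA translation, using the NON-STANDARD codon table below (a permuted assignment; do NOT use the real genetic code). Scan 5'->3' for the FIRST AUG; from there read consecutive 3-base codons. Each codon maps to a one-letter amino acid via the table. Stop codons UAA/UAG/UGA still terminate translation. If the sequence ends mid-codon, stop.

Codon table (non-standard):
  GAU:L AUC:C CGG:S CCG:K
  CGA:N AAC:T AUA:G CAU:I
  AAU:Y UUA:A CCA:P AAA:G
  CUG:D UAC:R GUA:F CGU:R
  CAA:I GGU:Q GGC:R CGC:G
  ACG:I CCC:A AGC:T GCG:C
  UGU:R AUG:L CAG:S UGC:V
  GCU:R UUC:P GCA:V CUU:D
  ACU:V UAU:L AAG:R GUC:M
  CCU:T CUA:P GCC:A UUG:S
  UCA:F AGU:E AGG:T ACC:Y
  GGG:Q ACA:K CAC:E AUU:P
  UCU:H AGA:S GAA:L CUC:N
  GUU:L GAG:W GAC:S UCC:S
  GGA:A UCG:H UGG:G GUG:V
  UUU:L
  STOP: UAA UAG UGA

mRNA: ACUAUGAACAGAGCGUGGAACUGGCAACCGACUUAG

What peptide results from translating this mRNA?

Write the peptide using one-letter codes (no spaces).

Answer: LTSCGTGIKV

Derivation:
start AUG at pos 3
pos 3: AUG -> L; peptide=L
pos 6: AAC -> T; peptide=LT
pos 9: AGA -> S; peptide=LTS
pos 12: GCG -> C; peptide=LTSC
pos 15: UGG -> G; peptide=LTSCG
pos 18: AAC -> T; peptide=LTSCGT
pos 21: UGG -> G; peptide=LTSCGTG
pos 24: CAA -> I; peptide=LTSCGTGI
pos 27: CCG -> K; peptide=LTSCGTGIK
pos 30: ACU -> V; peptide=LTSCGTGIKV
pos 33: UAG -> STOP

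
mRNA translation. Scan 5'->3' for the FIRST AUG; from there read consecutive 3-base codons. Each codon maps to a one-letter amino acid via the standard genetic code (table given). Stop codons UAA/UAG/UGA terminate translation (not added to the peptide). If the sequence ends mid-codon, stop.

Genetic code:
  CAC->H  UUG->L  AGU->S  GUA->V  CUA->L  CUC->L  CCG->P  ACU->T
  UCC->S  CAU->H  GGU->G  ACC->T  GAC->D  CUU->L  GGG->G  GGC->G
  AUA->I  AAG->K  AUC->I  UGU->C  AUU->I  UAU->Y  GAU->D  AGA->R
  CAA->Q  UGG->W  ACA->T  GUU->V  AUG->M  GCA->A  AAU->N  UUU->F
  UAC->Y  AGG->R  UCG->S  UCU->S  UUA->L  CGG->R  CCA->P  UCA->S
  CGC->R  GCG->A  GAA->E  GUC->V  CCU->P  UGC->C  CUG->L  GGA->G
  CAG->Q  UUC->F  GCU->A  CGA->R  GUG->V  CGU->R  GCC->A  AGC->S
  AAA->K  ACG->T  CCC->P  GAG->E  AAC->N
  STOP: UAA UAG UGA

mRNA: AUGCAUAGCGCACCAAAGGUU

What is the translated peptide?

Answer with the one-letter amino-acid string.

Answer: MHSAPKV

Derivation:
start AUG at pos 0
pos 0: AUG -> M; peptide=M
pos 3: CAU -> H; peptide=MH
pos 6: AGC -> S; peptide=MHS
pos 9: GCA -> A; peptide=MHSA
pos 12: CCA -> P; peptide=MHSAP
pos 15: AAG -> K; peptide=MHSAPK
pos 18: GUU -> V; peptide=MHSAPKV
pos 21: only 0 nt remain (<3), stop (end of mRNA)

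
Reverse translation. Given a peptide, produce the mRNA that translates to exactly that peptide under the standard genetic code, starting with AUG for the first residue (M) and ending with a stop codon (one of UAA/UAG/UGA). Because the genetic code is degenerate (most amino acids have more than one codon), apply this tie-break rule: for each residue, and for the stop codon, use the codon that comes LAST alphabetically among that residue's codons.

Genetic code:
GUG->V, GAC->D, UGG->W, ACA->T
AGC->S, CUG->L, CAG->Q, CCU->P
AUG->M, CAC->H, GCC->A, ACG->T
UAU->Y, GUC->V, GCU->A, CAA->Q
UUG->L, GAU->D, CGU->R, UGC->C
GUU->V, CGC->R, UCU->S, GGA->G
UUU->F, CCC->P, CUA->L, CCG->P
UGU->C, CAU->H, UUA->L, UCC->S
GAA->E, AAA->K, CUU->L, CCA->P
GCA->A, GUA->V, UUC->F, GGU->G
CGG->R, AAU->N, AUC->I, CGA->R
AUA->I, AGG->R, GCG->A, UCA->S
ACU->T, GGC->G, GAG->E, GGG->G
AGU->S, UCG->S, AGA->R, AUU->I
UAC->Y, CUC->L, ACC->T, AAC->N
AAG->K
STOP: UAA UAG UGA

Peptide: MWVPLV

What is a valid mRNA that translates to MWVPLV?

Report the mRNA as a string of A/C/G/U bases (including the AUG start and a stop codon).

Answer: mRNA: AUGUGGGUUCCUUUGGUUUGA

Derivation:
residue 1: M -> AUG (start codon)
residue 2: W -> UGG (only codon)
residue 3: V codons sorted = GUA,GUC,GUG,GUU -> pick last = GUU
residue 4: P codons sorted = CCA,CCC,CCG,CCU -> pick last = CCU
residue 5: L codons sorted = CUA,CUC,CUG,CUU,UUA,UUG -> pick last = UUG
residue 6: V codons sorted = GUA,GUC,GUG,GUU -> pick last = GUU
terminator: stop codons sorted = UAA,UAG,UGA -> pick last = UGA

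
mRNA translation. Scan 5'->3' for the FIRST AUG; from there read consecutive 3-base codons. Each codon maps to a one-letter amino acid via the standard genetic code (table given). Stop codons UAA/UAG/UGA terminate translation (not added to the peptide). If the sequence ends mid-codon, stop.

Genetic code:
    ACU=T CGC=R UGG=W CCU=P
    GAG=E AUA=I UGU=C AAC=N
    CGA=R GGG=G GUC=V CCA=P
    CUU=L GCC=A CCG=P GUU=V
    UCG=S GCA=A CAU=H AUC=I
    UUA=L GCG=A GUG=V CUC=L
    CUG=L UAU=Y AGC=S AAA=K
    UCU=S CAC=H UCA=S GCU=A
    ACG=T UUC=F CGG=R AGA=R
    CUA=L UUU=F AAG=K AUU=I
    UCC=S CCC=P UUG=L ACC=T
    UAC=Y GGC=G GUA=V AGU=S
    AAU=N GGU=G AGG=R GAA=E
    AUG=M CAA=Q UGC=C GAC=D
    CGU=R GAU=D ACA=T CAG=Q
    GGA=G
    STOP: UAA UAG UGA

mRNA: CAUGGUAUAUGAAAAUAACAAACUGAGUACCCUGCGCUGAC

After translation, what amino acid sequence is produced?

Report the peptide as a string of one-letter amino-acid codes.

Answer: MVYENNKLSTLR

Derivation:
start AUG at pos 1
pos 1: AUG -> M; peptide=M
pos 4: GUA -> V; peptide=MV
pos 7: UAU -> Y; peptide=MVY
pos 10: GAA -> E; peptide=MVYE
pos 13: AAU -> N; peptide=MVYEN
pos 16: AAC -> N; peptide=MVYENN
pos 19: AAA -> K; peptide=MVYENNK
pos 22: CUG -> L; peptide=MVYENNKL
pos 25: AGU -> S; peptide=MVYENNKLS
pos 28: ACC -> T; peptide=MVYENNKLST
pos 31: CUG -> L; peptide=MVYENNKLSTL
pos 34: CGC -> R; peptide=MVYENNKLSTLR
pos 37: UGA -> STOP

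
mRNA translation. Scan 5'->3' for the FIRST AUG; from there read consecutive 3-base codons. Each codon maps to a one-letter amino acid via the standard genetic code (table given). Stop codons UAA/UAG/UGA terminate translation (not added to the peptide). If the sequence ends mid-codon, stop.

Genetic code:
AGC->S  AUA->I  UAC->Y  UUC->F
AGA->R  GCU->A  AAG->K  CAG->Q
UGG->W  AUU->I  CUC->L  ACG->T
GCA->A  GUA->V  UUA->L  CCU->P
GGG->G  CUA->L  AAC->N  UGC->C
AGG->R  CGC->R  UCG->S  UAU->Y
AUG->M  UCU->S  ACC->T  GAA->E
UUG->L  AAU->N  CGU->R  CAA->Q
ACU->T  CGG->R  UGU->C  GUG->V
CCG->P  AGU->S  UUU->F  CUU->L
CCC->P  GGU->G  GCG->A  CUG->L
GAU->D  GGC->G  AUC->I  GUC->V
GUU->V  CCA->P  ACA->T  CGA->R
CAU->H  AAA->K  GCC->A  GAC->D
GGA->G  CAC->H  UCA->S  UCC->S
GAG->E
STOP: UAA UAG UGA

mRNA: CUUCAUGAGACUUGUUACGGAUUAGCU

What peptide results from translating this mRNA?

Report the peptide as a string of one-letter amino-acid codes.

start AUG at pos 4
pos 4: AUG -> M; peptide=M
pos 7: AGA -> R; peptide=MR
pos 10: CUU -> L; peptide=MRL
pos 13: GUU -> V; peptide=MRLV
pos 16: ACG -> T; peptide=MRLVT
pos 19: GAU -> D; peptide=MRLVTD
pos 22: UAG -> STOP

Answer: MRLVTD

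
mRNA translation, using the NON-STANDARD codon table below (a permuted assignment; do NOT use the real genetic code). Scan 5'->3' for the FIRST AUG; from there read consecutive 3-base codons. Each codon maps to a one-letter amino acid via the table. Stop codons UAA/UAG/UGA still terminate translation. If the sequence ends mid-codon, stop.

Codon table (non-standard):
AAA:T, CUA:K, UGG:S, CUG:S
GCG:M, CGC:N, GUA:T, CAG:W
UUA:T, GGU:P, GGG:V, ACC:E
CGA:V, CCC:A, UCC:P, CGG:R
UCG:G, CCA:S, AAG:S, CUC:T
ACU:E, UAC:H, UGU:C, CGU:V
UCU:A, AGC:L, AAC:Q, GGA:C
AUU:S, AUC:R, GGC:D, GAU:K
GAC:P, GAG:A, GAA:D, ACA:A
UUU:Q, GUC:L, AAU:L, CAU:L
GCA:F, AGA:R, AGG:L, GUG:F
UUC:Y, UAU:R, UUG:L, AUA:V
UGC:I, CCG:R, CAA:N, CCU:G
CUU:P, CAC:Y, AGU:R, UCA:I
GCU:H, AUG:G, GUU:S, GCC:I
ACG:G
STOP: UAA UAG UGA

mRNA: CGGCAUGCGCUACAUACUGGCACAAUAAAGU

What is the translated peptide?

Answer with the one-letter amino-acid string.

Answer: GNHVSFN

Derivation:
start AUG at pos 4
pos 4: AUG -> G; peptide=G
pos 7: CGC -> N; peptide=GN
pos 10: UAC -> H; peptide=GNH
pos 13: AUA -> V; peptide=GNHV
pos 16: CUG -> S; peptide=GNHVS
pos 19: GCA -> F; peptide=GNHVSF
pos 22: CAA -> N; peptide=GNHVSFN
pos 25: UAA -> STOP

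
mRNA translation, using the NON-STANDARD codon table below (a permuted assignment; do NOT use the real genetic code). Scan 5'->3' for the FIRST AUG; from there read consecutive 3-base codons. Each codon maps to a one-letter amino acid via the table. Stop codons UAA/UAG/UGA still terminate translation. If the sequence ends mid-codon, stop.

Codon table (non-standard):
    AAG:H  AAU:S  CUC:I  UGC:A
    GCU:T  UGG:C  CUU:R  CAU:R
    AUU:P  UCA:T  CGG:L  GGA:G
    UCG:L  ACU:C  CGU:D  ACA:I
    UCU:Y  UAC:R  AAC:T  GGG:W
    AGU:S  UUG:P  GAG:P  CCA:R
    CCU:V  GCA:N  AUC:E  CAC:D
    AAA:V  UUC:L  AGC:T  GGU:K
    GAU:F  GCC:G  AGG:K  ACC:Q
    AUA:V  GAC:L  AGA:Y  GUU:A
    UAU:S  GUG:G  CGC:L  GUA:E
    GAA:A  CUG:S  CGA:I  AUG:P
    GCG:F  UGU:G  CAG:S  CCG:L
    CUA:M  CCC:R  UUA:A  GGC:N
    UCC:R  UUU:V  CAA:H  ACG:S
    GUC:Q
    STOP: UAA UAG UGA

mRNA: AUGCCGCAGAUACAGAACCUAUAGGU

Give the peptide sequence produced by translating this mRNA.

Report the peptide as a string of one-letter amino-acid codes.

Answer: PLSVSTM

Derivation:
start AUG at pos 0
pos 0: AUG -> P; peptide=P
pos 3: CCG -> L; peptide=PL
pos 6: CAG -> S; peptide=PLS
pos 9: AUA -> V; peptide=PLSV
pos 12: CAG -> S; peptide=PLSVS
pos 15: AAC -> T; peptide=PLSVST
pos 18: CUA -> M; peptide=PLSVSTM
pos 21: UAG -> STOP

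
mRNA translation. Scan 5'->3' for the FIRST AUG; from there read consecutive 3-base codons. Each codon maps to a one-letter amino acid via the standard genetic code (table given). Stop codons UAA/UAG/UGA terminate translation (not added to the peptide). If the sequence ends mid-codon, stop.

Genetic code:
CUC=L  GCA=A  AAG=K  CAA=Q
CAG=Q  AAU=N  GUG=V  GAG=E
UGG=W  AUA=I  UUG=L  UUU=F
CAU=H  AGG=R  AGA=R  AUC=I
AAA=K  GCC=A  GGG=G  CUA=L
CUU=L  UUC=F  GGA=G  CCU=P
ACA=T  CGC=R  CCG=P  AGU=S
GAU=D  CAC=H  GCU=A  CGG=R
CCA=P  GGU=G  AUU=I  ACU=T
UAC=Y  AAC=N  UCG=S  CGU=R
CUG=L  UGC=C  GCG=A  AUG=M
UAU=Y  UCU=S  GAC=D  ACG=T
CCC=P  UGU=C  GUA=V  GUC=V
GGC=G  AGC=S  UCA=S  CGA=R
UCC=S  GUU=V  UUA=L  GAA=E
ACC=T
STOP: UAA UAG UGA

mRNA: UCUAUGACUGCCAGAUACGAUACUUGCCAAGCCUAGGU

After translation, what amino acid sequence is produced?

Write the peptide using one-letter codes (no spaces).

Answer: MTARYDTCQA

Derivation:
start AUG at pos 3
pos 3: AUG -> M; peptide=M
pos 6: ACU -> T; peptide=MT
pos 9: GCC -> A; peptide=MTA
pos 12: AGA -> R; peptide=MTAR
pos 15: UAC -> Y; peptide=MTARY
pos 18: GAU -> D; peptide=MTARYD
pos 21: ACU -> T; peptide=MTARYDT
pos 24: UGC -> C; peptide=MTARYDTC
pos 27: CAA -> Q; peptide=MTARYDTCQ
pos 30: GCC -> A; peptide=MTARYDTCQA
pos 33: UAG -> STOP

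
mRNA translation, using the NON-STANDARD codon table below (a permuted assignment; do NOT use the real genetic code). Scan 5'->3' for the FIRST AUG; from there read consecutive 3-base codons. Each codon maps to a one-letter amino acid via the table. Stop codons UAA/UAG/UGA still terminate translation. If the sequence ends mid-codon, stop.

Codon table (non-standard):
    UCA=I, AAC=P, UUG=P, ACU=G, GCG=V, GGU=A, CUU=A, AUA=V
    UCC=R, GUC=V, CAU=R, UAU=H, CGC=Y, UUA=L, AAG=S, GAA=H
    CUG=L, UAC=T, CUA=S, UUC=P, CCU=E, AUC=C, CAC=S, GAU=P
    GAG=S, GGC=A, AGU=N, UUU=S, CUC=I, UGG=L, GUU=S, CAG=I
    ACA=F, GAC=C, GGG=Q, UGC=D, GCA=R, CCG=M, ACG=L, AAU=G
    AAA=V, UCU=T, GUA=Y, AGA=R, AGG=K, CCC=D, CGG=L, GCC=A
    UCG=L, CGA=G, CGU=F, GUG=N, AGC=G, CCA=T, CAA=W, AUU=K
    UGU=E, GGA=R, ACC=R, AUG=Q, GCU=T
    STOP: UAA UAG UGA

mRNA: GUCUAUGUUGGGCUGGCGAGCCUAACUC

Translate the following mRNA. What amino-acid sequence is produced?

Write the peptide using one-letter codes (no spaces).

start AUG at pos 4
pos 4: AUG -> Q; peptide=Q
pos 7: UUG -> P; peptide=QP
pos 10: GGC -> A; peptide=QPA
pos 13: UGG -> L; peptide=QPAL
pos 16: CGA -> G; peptide=QPALG
pos 19: GCC -> A; peptide=QPALGA
pos 22: UAA -> STOP

Answer: QPALGA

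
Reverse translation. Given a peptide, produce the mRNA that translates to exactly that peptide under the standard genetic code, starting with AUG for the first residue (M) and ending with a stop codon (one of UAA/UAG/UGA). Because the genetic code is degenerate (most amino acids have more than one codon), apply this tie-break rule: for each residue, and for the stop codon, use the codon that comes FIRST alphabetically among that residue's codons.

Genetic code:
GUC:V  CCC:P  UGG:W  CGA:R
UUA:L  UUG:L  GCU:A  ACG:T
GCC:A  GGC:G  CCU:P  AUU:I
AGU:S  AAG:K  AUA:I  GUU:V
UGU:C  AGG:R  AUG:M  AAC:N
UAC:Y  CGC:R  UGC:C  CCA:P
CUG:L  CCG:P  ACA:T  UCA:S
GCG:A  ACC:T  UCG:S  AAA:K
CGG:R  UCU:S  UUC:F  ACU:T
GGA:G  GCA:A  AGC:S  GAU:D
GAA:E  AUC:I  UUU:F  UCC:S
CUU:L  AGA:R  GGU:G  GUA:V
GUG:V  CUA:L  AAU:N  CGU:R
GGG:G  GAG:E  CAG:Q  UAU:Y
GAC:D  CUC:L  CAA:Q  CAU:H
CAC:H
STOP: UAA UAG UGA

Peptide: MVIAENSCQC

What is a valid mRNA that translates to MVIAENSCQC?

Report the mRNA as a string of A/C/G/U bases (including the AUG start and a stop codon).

residue 1: M -> AUG (start codon)
residue 2: V codons sorted = GUA,GUC,GUG,GUU -> pick first = GUA
residue 3: I codons sorted = AUA,AUC,AUU -> pick first = AUA
residue 4: A codons sorted = GCA,GCC,GCG,GCU -> pick first = GCA
residue 5: E codons sorted = GAA,GAG -> pick first = GAA
residue 6: N codons sorted = AAC,AAU -> pick first = AAC
residue 7: S codons sorted = AGC,AGU,UCA,UCC,UCG,UCU -> pick first = AGC
residue 8: C codons sorted = UGC,UGU -> pick first = UGC
residue 9: Q codons sorted = CAA,CAG -> pick first = CAA
residue 10: C codons sorted = UGC,UGU -> pick first = UGC
terminator: stop codons sorted = UAA,UAG,UGA -> pick first = UAA

Answer: mRNA: AUGGUAAUAGCAGAAAACAGCUGCCAAUGCUAA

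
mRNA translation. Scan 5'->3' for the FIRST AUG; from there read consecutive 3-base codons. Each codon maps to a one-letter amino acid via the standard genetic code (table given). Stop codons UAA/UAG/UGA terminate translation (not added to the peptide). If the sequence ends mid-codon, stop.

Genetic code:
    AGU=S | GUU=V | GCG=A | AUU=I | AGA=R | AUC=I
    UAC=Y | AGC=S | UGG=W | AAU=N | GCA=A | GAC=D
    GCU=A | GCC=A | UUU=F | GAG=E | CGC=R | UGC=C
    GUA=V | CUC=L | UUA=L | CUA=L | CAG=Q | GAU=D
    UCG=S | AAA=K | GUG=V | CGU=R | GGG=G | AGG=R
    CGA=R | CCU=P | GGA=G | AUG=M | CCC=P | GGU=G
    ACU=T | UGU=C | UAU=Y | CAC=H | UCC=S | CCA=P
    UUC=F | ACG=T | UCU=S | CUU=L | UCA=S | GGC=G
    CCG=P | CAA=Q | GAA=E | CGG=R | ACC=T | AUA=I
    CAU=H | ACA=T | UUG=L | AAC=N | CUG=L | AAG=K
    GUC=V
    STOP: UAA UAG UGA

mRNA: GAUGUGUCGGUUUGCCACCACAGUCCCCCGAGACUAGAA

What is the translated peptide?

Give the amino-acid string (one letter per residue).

start AUG at pos 1
pos 1: AUG -> M; peptide=M
pos 4: UGU -> C; peptide=MC
pos 7: CGG -> R; peptide=MCR
pos 10: UUU -> F; peptide=MCRF
pos 13: GCC -> A; peptide=MCRFA
pos 16: ACC -> T; peptide=MCRFAT
pos 19: ACA -> T; peptide=MCRFATT
pos 22: GUC -> V; peptide=MCRFATTV
pos 25: CCC -> P; peptide=MCRFATTVP
pos 28: CGA -> R; peptide=MCRFATTVPR
pos 31: GAC -> D; peptide=MCRFATTVPRD
pos 34: UAG -> STOP

Answer: MCRFATTVPRD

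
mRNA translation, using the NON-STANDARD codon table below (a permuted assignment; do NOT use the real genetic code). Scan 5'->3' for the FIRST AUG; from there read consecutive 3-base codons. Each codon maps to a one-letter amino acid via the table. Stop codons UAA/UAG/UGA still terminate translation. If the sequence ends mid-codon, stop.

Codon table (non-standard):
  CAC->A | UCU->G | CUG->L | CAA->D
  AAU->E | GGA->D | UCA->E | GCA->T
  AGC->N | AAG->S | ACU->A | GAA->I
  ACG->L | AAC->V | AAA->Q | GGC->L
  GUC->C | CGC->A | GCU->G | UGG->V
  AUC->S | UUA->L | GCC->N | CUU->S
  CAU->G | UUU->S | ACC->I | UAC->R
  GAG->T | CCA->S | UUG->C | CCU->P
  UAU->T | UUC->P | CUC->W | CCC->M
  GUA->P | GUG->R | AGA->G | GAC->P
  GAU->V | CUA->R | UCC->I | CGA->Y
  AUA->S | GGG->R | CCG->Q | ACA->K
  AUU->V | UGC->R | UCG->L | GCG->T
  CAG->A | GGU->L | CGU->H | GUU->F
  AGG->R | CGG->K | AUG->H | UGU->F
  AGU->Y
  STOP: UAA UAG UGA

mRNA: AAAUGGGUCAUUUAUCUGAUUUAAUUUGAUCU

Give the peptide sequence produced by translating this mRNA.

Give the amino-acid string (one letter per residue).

Answer: HLGLGVLV

Derivation:
start AUG at pos 2
pos 2: AUG -> H; peptide=H
pos 5: GGU -> L; peptide=HL
pos 8: CAU -> G; peptide=HLG
pos 11: UUA -> L; peptide=HLGL
pos 14: UCU -> G; peptide=HLGLG
pos 17: GAU -> V; peptide=HLGLGV
pos 20: UUA -> L; peptide=HLGLGVL
pos 23: AUU -> V; peptide=HLGLGVLV
pos 26: UGA -> STOP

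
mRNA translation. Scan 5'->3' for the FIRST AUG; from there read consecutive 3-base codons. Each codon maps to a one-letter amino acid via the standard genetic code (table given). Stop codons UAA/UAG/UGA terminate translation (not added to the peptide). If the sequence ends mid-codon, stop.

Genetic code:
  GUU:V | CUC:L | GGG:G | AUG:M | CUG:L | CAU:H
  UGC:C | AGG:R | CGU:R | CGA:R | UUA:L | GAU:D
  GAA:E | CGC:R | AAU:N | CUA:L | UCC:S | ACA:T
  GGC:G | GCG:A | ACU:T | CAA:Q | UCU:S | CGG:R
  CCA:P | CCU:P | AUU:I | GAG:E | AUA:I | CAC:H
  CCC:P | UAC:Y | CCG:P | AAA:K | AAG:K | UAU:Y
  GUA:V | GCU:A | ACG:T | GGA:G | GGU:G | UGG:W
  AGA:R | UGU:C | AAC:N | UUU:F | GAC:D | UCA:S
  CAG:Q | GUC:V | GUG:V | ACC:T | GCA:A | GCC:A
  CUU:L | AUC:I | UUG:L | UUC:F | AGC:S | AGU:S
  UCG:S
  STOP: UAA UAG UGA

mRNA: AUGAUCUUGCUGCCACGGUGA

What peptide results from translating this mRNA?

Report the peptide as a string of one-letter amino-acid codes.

Answer: MILLPR

Derivation:
start AUG at pos 0
pos 0: AUG -> M; peptide=M
pos 3: AUC -> I; peptide=MI
pos 6: UUG -> L; peptide=MIL
pos 9: CUG -> L; peptide=MILL
pos 12: CCA -> P; peptide=MILLP
pos 15: CGG -> R; peptide=MILLPR
pos 18: UGA -> STOP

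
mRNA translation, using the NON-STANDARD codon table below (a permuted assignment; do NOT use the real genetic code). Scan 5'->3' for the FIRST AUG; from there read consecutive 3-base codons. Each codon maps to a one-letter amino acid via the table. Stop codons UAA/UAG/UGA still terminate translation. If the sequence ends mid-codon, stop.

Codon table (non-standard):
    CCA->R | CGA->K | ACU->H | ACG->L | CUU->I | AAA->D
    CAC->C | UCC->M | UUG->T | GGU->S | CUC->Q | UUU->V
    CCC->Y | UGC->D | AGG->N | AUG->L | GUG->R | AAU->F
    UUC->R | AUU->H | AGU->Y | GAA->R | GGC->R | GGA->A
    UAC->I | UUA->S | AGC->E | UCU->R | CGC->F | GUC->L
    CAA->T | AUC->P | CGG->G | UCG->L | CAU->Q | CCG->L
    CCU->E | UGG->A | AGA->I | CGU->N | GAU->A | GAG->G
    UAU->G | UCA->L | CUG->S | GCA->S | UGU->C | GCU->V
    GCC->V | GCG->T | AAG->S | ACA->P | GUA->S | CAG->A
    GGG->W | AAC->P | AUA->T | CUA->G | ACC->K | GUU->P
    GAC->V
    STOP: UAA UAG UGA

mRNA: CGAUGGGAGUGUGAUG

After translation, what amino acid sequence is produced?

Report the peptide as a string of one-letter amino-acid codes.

Answer: LAR

Derivation:
start AUG at pos 2
pos 2: AUG -> L; peptide=L
pos 5: GGA -> A; peptide=LA
pos 8: GUG -> R; peptide=LAR
pos 11: UGA -> STOP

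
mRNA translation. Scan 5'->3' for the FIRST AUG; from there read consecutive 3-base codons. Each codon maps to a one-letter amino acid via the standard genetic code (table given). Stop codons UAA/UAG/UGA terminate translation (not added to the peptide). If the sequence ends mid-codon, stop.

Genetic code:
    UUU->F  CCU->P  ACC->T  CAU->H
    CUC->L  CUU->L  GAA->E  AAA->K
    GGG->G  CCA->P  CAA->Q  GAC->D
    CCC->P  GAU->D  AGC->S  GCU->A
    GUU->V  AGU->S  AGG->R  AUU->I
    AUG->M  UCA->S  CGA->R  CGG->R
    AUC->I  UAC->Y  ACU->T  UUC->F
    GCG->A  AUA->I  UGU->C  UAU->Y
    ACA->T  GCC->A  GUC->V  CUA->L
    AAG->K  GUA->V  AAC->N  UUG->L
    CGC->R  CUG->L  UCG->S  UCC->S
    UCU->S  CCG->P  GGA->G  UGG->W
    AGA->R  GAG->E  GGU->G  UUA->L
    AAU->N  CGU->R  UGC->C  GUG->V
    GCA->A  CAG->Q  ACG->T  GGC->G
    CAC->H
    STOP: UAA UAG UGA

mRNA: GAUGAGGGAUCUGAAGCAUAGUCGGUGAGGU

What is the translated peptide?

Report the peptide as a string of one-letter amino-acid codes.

start AUG at pos 1
pos 1: AUG -> M; peptide=M
pos 4: AGG -> R; peptide=MR
pos 7: GAU -> D; peptide=MRD
pos 10: CUG -> L; peptide=MRDL
pos 13: AAG -> K; peptide=MRDLK
pos 16: CAU -> H; peptide=MRDLKH
pos 19: AGU -> S; peptide=MRDLKHS
pos 22: CGG -> R; peptide=MRDLKHSR
pos 25: UGA -> STOP

Answer: MRDLKHSR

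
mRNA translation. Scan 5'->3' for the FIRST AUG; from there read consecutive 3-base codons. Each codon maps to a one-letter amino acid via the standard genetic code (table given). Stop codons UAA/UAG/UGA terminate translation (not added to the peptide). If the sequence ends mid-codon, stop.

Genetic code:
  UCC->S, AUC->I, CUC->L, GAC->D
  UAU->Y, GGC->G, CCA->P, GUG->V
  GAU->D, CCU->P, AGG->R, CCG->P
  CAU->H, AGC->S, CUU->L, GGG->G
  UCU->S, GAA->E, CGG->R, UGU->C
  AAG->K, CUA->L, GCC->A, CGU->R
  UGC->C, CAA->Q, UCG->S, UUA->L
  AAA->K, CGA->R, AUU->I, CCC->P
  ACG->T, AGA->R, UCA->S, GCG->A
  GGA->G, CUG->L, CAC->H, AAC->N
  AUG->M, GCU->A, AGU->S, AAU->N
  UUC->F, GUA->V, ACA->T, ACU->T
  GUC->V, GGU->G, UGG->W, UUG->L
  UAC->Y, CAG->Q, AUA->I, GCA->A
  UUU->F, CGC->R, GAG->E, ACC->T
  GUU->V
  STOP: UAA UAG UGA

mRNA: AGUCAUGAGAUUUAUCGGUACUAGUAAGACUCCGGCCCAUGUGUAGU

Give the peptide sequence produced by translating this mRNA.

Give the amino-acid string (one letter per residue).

Answer: MRFIGTSKTPAHV

Derivation:
start AUG at pos 4
pos 4: AUG -> M; peptide=M
pos 7: AGA -> R; peptide=MR
pos 10: UUU -> F; peptide=MRF
pos 13: AUC -> I; peptide=MRFI
pos 16: GGU -> G; peptide=MRFIG
pos 19: ACU -> T; peptide=MRFIGT
pos 22: AGU -> S; peptide=MRFIGTS
pos 25: AAG -> K; peptide=MRFIGTSK
pos 28: ACU -> T; peptide=MRFIGTSKT
pos 31: CCG -> P; peptide=MRFIGTSKTP
pos 34: GCC -> A; peptide=MRFIGTSKTPA
pos 37: CAU -> H; peptide=MRFIGTSKTPAH
pos 40: GUG -> V; peptide=MRFIGTSKTPAHV
pos 43: UAG -> STOP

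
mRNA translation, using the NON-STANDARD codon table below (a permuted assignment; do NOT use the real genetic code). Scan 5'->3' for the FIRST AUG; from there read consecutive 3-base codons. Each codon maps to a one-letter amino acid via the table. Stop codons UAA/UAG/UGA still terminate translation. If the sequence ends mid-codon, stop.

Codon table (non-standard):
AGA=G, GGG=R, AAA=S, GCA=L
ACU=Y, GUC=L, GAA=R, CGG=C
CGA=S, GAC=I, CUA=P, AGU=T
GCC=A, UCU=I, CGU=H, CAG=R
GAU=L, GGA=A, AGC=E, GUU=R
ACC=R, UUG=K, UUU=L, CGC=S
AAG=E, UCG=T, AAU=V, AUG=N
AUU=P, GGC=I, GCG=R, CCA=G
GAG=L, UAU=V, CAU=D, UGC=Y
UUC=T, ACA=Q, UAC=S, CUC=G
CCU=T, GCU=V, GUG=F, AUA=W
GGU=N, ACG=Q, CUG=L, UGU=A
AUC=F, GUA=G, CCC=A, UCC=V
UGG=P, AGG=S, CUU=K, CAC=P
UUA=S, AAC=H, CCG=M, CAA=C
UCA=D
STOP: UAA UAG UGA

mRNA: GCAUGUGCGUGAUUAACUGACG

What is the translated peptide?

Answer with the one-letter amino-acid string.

start AUG at pos 2
pos 2: AUG -> N; peptide=N
pos 5: UGC -> Y; peptide=NY
pos 8: GUG -> F; peptide=NYF
pos 11: AUU -> P; peptide=NYFP
pos 14: AAC -> H; peptide=NYFPH
pos 17: UGA -> STOP

Answer: NYFPH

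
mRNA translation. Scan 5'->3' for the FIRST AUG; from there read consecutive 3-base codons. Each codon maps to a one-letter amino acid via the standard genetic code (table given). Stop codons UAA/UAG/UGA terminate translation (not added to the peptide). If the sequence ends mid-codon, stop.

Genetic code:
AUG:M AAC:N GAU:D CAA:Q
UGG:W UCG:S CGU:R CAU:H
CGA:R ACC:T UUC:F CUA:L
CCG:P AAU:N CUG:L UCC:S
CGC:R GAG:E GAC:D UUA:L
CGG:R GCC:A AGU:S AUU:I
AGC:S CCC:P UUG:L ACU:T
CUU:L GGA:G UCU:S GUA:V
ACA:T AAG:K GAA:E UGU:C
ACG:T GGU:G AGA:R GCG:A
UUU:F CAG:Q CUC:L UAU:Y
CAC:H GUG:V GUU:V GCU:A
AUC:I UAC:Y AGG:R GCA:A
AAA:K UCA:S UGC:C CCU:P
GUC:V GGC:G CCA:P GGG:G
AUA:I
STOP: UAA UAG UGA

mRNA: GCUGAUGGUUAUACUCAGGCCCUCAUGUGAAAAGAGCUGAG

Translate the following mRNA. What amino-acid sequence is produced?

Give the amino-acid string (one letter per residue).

Answer: MVILRPSCEKS

Derivation:
start AUG at pos 4
pos 4: AUG -> M; peptide=M
pos 7: GUU -> V; peptide=MV
pos 10: AUA -> I; peptide=MVI
pos 13: CUC -> L; peptide=MVIL
pos 16: AGG -> R; peptide=MVILR
pos 19: CCC -> P; peptide=MVILRP
pos 22: UCA -> S; peptide=MVILRPS
pos 25: UGU -> C; peptide=MVILRPSC
pos 28: GAA -> E; peptide=MVILRPSCE
pos 31: AAG -> K; peptide=MVILRPSCEK
pos 34: AGC -> S; peptide=MVILRPSCEKS
pos 37: UGA -> STOP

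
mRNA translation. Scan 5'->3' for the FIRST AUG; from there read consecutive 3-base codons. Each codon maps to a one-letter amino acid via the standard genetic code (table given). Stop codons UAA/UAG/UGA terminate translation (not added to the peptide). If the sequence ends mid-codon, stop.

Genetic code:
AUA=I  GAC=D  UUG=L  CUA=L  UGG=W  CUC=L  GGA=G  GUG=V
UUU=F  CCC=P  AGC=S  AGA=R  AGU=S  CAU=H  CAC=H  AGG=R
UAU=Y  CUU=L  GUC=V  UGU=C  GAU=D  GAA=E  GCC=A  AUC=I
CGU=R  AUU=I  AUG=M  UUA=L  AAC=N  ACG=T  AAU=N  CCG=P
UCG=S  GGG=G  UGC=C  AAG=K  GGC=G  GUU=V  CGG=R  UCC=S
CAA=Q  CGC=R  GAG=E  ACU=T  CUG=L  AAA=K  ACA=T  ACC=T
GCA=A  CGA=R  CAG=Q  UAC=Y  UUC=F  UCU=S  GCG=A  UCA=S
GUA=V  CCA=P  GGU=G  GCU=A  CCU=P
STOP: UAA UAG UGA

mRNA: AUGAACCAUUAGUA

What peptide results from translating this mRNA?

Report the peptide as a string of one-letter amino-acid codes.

Answer: MNH

Derivation:
start AUG at pos 0
pos 0: AUG -> M; peptide=M
pos 3: AAC -> N; peptide=MN
pos 6: CAU -> H; peptide=MNH
pos 9: UAG -> STOP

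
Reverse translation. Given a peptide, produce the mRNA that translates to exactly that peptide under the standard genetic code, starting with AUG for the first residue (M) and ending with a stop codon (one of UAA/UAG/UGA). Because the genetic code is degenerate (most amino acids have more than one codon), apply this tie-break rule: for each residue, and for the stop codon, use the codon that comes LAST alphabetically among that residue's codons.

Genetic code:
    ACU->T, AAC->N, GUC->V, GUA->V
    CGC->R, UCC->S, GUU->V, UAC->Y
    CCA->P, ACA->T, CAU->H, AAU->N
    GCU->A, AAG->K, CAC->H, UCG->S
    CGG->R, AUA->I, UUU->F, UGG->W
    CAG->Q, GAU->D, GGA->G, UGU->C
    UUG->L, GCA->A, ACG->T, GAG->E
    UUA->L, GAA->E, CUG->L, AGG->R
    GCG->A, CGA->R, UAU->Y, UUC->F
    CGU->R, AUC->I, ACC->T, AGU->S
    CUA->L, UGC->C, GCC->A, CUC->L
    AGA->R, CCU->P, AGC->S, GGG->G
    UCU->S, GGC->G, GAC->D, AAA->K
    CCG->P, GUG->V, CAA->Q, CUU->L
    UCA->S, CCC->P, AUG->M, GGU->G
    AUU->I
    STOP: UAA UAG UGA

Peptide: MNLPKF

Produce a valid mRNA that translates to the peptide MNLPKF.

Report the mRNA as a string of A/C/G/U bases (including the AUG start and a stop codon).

residue 1: M -> AUG (start codon)
residue 2: N codons sorted = AAC,AAU -> pick last = AAU
residue 3: L codons sorted = CUA,CUC,CUG,CUU,UUA,UUG -> pick last = UUG
residue 4: P codons sorted = CCA,CCC,CCG,CCU -> pick last = CCU
residue 5: K codons sorted = AAA,AAG -> pick last = AAG
residue 6: F codons sorted = UUC,UUU -> pick last = UUU
terminator: stop codons sorted = UAA,UAG,UGA -> pick last = UGA

Answer: mRNA: AUGAAUUUGCCUAAGUUUUGA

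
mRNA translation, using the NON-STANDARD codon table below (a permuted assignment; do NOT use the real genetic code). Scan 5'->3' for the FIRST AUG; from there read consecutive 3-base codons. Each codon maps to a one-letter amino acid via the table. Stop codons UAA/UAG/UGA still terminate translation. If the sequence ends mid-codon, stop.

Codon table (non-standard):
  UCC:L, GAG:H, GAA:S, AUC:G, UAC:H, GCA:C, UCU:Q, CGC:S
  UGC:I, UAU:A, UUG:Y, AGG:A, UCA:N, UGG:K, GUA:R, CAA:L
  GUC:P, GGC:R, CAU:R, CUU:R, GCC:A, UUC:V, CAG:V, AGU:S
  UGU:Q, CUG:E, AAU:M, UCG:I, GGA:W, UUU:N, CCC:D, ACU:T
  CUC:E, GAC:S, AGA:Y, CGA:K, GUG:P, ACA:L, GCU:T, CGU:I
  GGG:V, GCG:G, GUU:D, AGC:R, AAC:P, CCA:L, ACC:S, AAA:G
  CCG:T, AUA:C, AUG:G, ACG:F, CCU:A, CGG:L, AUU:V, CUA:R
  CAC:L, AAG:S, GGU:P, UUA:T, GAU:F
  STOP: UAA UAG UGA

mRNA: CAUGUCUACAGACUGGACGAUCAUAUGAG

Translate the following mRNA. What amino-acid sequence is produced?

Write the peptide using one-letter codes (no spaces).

start AUG at pos 1
pos 1: AUG -> G; peptide=G
pos 4: UCU -> Q; peptide=GQ
pos 7: ACA -> L; peptide=GQL
pos 10: GAC -> S; peptide=GQLS
pos 13: UGG -> K; peptide=GQLSK
pos 16: ACG -> F; peptide=GQLSKF
pos 19: AUC -> G; peptide=GQLSKFG
pos 22: AUA -> C; peptide=GQLSKFGC
pos 25: UGA -> STOP

Answer: GQLSKFGC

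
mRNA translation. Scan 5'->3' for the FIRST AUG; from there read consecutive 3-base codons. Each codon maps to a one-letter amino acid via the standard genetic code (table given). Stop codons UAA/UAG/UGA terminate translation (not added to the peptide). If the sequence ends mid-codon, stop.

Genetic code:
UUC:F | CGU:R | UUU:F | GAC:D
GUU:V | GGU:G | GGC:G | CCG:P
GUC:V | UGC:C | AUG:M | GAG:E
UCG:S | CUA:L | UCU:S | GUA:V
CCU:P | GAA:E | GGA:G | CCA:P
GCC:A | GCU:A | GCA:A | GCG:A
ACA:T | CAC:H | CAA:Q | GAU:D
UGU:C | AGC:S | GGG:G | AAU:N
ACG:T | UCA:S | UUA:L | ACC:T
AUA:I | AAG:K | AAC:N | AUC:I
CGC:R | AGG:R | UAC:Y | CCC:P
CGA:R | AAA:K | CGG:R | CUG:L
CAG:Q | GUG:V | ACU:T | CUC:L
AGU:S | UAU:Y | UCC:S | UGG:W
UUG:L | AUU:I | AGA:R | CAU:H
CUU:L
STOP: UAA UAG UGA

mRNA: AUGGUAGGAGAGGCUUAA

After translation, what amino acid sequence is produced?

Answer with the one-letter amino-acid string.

start AUG at pos 0
pos 0: AUG -> M; peptide=M
pos 3: GUA -> V; peptide=MV
pos 6: GGA -> G; peptide=MVG
pos 9: GAG -> E; peptide=MVGE
pos 12: GCU -> A; peptide=MVGEA
pos 15: UAA -> STOP

Answer: MVGEA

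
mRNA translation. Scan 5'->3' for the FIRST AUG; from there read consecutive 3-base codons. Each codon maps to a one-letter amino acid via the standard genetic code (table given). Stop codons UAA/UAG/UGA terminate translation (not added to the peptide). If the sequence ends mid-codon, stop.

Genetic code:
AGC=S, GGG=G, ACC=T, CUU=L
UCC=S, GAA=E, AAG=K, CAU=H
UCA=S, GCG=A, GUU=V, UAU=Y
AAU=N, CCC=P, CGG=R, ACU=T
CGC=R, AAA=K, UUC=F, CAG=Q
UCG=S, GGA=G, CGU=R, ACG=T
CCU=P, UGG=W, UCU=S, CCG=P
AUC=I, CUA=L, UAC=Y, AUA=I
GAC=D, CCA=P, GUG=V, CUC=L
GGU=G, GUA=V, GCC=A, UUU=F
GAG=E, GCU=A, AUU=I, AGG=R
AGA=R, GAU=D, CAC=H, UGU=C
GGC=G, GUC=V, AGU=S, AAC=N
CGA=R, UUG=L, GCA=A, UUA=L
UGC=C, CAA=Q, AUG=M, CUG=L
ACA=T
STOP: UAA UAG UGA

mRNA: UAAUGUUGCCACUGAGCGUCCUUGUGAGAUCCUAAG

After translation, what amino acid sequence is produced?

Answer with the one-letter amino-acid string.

Answer: MLPLSVLVRS

Derivation:
start AUG at pos 2
pos 2: AUG -> M; peptide=M
pos 5: UUG -> L; peptide=ML
pos 8: CCA -> P; peptide=MLP
pos 11: CUG -> L; peptide=MLPL
pos 14: AGC -> S; peptide=MLPLS
pos 17: GUC -> V; peptide=MLPLSV
pos 20: CUU -> L; peptide=MLPLSVL
pos 23: GUG -> V; peptide=MLPLSVLV
pos 26: AGA -> R; peptide=MLPLSVLVR
pos 29: UCC -> S; peptide=MLPLSVLVRS
pos 32: UAA -> STOP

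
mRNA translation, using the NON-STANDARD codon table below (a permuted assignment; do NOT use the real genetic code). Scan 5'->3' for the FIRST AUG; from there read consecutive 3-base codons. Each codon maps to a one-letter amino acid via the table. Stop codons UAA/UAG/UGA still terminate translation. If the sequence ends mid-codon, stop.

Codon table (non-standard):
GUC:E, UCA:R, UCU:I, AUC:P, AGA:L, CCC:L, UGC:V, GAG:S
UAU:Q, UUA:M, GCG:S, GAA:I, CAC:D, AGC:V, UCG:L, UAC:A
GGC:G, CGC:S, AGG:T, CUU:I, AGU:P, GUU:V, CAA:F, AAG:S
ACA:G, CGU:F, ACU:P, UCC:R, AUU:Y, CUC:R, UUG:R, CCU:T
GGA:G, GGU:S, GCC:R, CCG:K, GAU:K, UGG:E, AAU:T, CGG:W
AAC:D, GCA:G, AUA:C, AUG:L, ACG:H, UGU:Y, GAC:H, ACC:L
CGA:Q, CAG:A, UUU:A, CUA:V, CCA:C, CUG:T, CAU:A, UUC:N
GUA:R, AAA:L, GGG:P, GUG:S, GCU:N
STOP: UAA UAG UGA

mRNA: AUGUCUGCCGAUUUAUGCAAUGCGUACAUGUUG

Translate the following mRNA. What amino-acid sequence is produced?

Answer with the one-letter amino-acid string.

start AUG at pos 0
pos 0: AUG -> L; peptide=L
pos 3: UCU -> I; peptide=LI
pos 6: GCC -> R; peptide=LIR
pos 9: GAU -> K; peptide=LIRK
pos 12: UUA -> M; peptide=LIRKM
pos 15: UGC -> V; peptide=LIRKMV
pos 18: AAU -> T; peptide=LIRKMVT
pos 21: GCG -> S; peptide=LIRKMVTS
pos 24: UAC -> A; peptide=LIRKMVTSA
pos 27: AUG -> L; peptide=LIRKMVTSAL
pos 30: UUG -> R; peptide=LIRKMVTSALR
pos 33: only 0 nt remain (<3), stop (end of mRNA)

Answer: LIRKMVTSALR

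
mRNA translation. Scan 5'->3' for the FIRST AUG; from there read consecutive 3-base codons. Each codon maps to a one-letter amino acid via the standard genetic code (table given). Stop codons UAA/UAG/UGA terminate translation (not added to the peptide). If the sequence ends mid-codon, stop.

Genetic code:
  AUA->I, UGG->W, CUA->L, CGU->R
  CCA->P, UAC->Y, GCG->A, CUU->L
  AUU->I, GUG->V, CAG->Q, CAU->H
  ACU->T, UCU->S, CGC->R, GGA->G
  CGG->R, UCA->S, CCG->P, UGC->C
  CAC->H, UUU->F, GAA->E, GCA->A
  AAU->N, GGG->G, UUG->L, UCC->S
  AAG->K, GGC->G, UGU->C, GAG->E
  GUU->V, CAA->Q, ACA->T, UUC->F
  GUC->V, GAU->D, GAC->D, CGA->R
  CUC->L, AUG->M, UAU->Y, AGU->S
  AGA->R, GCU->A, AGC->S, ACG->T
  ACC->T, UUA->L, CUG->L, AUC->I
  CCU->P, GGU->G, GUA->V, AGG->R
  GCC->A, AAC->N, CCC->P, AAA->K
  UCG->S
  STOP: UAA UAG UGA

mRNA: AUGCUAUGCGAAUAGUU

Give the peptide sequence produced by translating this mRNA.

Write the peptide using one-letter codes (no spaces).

start AUG at pos 0
pos 0: AUG -> M; peptide=M
pos 3: CUA -> L; peptide=ML
pos 6: UGC -> C; peptide=MLC
pos 9: GAA -> E; peptide=MLCE
pos 12: UAG -> STOP

Answer: MLCE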